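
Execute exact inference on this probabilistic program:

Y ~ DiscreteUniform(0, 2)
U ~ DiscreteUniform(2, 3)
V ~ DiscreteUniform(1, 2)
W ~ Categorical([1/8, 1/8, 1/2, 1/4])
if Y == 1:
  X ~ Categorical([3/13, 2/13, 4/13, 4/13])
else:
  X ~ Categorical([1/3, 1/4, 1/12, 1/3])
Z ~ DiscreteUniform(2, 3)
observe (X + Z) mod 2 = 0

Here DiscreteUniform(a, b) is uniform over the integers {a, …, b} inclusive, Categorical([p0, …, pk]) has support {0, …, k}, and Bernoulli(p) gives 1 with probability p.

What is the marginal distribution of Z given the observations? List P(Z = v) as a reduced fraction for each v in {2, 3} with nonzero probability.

Enumerate traces; 192 have nonzero weight after conditioning:
  (Y=0, U=2, V=1, W=0, X=0, Z=2) weight 1/576
  (Y=0, U=2, V=1, W=0, X=1, Z=3) weight 1/768
  (Y=0, U=2, V=1, W=0, X=2, Z=2) weight 1/2304
  (Y=0, U=2, V=1, W=0, X=3, Z=3) weight 1/576
  (Y=0, U=2, V=1, W=1, X=0, Z=2) weight 1/576
  (Y=0, U=2, V=1, W=1, X=1, Z=3) weight 1/768
  (Y=0, U=2, V=1, W=1, X=2, Z=2) weight 1/2304
  (Y=0, U=2, V=1, W=1, X=3, Z=3) weight 1/576
  … 184 more
Group by Z:
  weight(Z=2) = 107/468
  weight(Z=3) = 127/468
Total weight = 107/468 + 127/468 = 1/2
P(Z=2 | obs) = 107/468 / 1/2 = 107/234
P(Z=3 | obs) = 127/468 / 1/2 = 127/234

P(Z=2) = 107/234, P(Z=3) = 127/234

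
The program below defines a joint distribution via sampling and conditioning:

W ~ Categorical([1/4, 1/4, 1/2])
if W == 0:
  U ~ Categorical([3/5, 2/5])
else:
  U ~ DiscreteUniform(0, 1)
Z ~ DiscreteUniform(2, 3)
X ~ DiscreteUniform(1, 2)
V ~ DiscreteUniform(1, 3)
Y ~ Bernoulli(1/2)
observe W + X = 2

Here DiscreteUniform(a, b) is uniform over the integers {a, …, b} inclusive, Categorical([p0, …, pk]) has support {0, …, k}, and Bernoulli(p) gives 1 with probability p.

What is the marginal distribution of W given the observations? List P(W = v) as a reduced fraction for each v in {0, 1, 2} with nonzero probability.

Enumerate traces; 48 have nonzero weight after conditioning:
  (W=0, U=0, Z=2, X=2, V=1, Y=0) weight 1/160
  (W=0, U=0, Z=2, X=2, V=1, Y=1) weight 1/160
  (W=0, U=0, Z=2, X=2, V=2, Y=0) weight 1/160
  (W=0, U=0, Z=2, X=2, V=2, Y=1) weight 1/160
  (W=0, U=0, Z=2, X=2, V=3, Y=0) weight 1/160
  (W=0, U=0, Z=2, X=2, V=3, Y=1) weight 1/160
  (W=0, U=0, Z=3, X=2, V=1, Y=0) weight 1/160
  (W=0, U=0, Z=3, X=2, V=1, Y=1) weight 1/160
  (W=1, U=0, Z=2, X=1, V=1, Y=0) weight 1/192
  … 39 more
Group by W:
  weight(W=0) = 1/8
  weight(W=1) = 1/8
Total weight = 1/8 + 1/8 = 1/4
P(W=0 | obs) = 1/8 / 1/4 = 1/2
P(W=1 | obs) = 1/8 / 1/4 = 1/2

P(W=0) = 1/2, P(W=1) = 1/2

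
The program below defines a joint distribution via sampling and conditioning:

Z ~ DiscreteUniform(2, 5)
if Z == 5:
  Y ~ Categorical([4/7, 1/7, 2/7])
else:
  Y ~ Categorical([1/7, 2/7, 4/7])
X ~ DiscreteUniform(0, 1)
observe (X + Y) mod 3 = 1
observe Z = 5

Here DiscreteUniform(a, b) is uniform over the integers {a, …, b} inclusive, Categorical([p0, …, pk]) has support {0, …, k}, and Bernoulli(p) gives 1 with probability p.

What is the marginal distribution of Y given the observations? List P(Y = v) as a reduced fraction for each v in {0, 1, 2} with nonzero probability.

Enumerate traces; 2 have nonzero weight after conditioning:
  (Z=5, Y=0, X=1) weight 1/14
  (Z=5, Y=1, X=0) weight 1/56
Group by Y:
  weight(Y=0) = 1/14
  weight(Y=1) = 1/56
Total weight = 1/14 + 1/56 = 5/56
P(Y=0 | obs) = 1/14 / 5/56 = 4/5
P(Y=1 | obs) = 1/56 / 5/56 = 1/5

P(Y=0) = 4/5, P(Y=1) = 1/5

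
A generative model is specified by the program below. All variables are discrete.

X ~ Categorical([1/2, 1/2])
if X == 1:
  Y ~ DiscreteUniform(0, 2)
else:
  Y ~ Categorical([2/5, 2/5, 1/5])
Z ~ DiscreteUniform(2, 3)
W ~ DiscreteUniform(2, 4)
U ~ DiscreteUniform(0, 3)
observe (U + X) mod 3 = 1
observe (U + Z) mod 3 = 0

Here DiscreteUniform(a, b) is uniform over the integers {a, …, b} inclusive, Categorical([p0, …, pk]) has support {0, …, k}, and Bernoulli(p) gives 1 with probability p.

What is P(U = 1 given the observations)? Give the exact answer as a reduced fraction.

Enumerate traces; 27 have nonzero weight after conditioning:
  (X=0, Y=0, Z=2, W=2, U=1) weight 1/120
  (X=0, Y=0, Z=2, W=3, U=1) weight 1/120
  (X=0, Y=0, Z=2, W=4, U=1) weight 1/120
  (X=0, Y=1, Z=2, W=2, U=1) weight 1/120
  (X=0, Y=1, Z=2, W=3, U=1) weight 1/120
  (X=0, Y=1, Z=2, W=4, U=1) weight 1/120
  (X=0, Y=2, Z=2, W=2, U=1) weight 1/240
  (X=0, Y=2, Z=2, W=3, U=1) weight 1/240
  (X=1, Y=0, Z=3, W=2, U=0) weight 1/144
  (X=1, Y=0, Z=3, W=2, U=3) weight 1/144
  … 17 more
Group by U:
  weight(U=0) = 1/16
  weight(U=1) = 1/16
  weight(U=3) = 1/16
Total weight = 1/16 + 1/16 + 1/16 = 3/16
P(U=0 | obs) = 1/16 / 3/16 = 1/3
P(U=1 | obs) = 1/16 / 3/16 = 1/3
P(U=3 | obs) = 1/16 / 3/16 = 1/3

P(U = 1 | obs) = 1/3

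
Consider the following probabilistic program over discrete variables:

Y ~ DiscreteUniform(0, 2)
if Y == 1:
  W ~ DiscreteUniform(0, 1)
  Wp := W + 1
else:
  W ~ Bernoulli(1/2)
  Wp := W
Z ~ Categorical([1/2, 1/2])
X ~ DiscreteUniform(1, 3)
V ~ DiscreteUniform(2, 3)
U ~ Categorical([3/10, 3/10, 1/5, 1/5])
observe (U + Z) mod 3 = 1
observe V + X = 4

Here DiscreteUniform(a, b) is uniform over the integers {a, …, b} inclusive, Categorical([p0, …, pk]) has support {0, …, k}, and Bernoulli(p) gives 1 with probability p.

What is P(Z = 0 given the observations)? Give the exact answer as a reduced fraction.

P(Z = 0 | obs) = 3/8

Enumerate traces; 36 have nonzero weight after conditioning:
  (Y=0, W=0, Z=0, X=1, V=3, U=1) weight 1/240
  (Y=0, W=0, Z=0, X=2, V=2, U=1) weight 1/240
  (Y=0, W=0, Z=1, X=1, V=3, U=0) weight 1/240
  (Y=0, W=0, Z=1, X=1, V=3, U=3) weight 1/360
  (Y=0, W=0, Z=1, X=2, V=2, U=0) weight 1/240
  (Y=0, W=0, Z=1, X=2, V=2, U=3) weight 1/360
  (Y=0, W=1, Z=0, X=1, V=3, U=1) weight 1/240
  (Y=0, W=1, Z=0, X=2, V=2, U=1) weight 1/240
  … 28 more
Group by Z:
  weight(Z=0) = 1/20
  weight(Z=1) = 1/12
Total weight = 1/20 + 1/12 = 2/15
P(Z=0 | obs) = 1/20 / 2/15 = 3/8
P(Z=1 | obs) = 1/12 / 2/15 = 5/8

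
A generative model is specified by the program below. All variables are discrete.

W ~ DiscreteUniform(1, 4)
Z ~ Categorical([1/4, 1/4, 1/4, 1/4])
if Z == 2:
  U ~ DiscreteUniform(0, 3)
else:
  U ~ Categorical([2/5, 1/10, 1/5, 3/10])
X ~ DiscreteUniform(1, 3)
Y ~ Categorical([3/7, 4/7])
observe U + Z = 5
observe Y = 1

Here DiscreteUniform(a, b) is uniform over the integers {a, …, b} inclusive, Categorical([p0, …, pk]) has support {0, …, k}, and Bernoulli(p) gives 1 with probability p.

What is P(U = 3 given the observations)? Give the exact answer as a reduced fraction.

P(U = 3 | obs) = 5/9

Enumerate traces; 24 have nonzero weight after conditioning:
  (W=1, Z=2, U=3, X=1, Y=1) weight 1/336
  (W=1, Z=2, U=3, X=2, Y=1) weight 1/336
  (W=1, Z=2, U=3, X=3, Y=1) weight 1/336
  (W=1, Z=3, U=2, X=1, Y=1) weight 1/420
  (W=1, Z=3, U=2, X=2, Y=1) weight 1/420
  (W=1, Z=3, U=2, X=3, Y=1) weight 1/420
  (W=2, Z=2, U=3, X=1, Y=1) weight 1/336
  (W=2, Z=2, U=3, X=2, Y=1) weight 1/336
  … 16 more
Group by U:
  weight(U=2) = 1/35
  weight(U=3) = 1/28
Total weight = 1/35 + 1/28 = 9/140
P(U=2 | obs) = 1/35 / 9/140 = 4/9
P(U=3 | obs) = 1/28 / 9/140 = 5/9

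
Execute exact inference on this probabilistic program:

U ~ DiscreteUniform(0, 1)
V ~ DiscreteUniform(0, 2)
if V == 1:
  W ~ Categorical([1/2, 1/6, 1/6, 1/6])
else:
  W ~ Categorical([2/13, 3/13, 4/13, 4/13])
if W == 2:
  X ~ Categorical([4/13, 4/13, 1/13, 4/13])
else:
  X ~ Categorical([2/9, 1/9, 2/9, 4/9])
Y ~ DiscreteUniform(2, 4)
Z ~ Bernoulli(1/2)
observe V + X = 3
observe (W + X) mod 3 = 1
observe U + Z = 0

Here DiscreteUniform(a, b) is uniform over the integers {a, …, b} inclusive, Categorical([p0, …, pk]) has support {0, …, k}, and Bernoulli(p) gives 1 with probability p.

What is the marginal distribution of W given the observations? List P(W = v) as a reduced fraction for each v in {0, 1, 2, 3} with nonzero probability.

P(W=0) = 4/39, P(W=1) = 8/13, P(W=2) = 1/13, P(W=3) = 8/39

Enumerate traces; 12 have nonzero weight after conditioning:
  (U=0, V=0, W=1, X=3, Y=2, Z=0) weight 1/351
  (U=0, V=0, W=1, X=3, Y=3, Z=0) weight 1/351
  (U=0, V=0, W=1, X=3, Y=4, Z=0) weight 1/351
  (U=0, V=1, W=2, X=2, Y=2, Z=0) weight 1/2808
  (U=0, V=1, W=2, X=2, Y=3, Z=0) weight 1/2808
  (U=0, V=1, W=2, X=2, Y=4, Z=0) weight 1/2808
  (U=0, V=2, W=0, X=1, Y=2, Z=0) weight 1/2106
  (U=0, V=2, W=0, X=1, Y=3, Z=0) weight 1/2106
  (U=0, V=2, W=3, X=1, Y=2, Z=0) weight 1/1053
  … 3 more
Group by W:
  weight(W=0) = 1/702
  weight(W=1) = 1/117
  weight(W=2) = 1/936
  weight(W=3) = 1/351
Total weight = 1/702 + 1/117 + 1/936 + 1/351 = 1/72
P(W=0 | obs) = 1/702 / 1/72 = 4/39
P(W=1 | obs) = 1/117 / 1/72 = 8/13
P(W=2 | obs) = 1/936 / 1/72 = 1/13
P(W=3 | obs) = 1/351 / 1/72 = 8/39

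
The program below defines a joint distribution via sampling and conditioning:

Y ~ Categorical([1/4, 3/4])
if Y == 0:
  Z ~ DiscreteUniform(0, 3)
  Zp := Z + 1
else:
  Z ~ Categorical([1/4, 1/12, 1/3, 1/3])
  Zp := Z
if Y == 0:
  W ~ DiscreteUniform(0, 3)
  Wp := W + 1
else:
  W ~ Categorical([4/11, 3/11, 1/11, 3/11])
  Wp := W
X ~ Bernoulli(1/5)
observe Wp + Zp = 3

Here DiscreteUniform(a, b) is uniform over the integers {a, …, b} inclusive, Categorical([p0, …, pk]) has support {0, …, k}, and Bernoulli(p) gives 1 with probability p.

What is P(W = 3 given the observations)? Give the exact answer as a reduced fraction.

Enumerate traces; 12 have nonzero weight after conditioning:
  (Y=0, Z=0, W=1, X=0) weight 1/80
  (Y=0, Z=0, W=1, X=1) weight 1/320
  (Y=0, Z=1, W=0, X=0) weight 1/80
  (Y=0, Z=1, W=0, X=1) weight 1/320
  (Y=1, Z=0, W=3, X=0) weight 9/220
  (Y=1, Z=0, W=3, X=1) weight 9/880
  (Y=1, Z=1, W=2, X=0) weight 1/220
  (Y=1, Z=1, W=2, X=1) weight 1/880
  … 4 more
Group by W:
  weight(W=0) = 75/704
  weight(W=1) = 59/704
  weight(W=2) = 1/176
  weight(W=3) = 9/176
Total weight = 75/704 + 59/704 + 1/176 + 9/176 = 87/352
P(W=0 | obs) = 75/704 / 87/352 = 25/58
P(W=1 | obs) = 59/704 / 87/352 = 59/174
P(W=2 | obs) = 1/176 / 87/352 = 2/87
P(W=3 | obs) = 9/176 / 87/352 = 6/29

P(W = 3 | obs) = 6/29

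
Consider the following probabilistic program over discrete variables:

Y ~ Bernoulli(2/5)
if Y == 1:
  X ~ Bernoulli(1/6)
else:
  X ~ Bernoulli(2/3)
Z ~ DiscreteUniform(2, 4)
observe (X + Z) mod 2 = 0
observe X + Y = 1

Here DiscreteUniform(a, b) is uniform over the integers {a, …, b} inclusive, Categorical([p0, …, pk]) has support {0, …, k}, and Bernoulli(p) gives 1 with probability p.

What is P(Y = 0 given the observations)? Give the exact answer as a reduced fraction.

Enumerate traces; 3 have nonzero weight after conditioning:
  (Y=0, X=1, Z=3) weight 2/15
  (Y=1, X=0, Z=2) weight 1/9
  (Y=1, X=0, Z=4) weight 1/9
Group by Y:
  weight(Y=0) = 2/15
  weight(Y=1) = 2/9
Total weight = 2/15 + 2/9 = 16/45
P(Y=0 | obs) = 2/15 / 16/45 = 3/8
P(Y=1 | obs) = 2/9 / 16/45 = 5/8

P(Y = 0 | obs) = 3/8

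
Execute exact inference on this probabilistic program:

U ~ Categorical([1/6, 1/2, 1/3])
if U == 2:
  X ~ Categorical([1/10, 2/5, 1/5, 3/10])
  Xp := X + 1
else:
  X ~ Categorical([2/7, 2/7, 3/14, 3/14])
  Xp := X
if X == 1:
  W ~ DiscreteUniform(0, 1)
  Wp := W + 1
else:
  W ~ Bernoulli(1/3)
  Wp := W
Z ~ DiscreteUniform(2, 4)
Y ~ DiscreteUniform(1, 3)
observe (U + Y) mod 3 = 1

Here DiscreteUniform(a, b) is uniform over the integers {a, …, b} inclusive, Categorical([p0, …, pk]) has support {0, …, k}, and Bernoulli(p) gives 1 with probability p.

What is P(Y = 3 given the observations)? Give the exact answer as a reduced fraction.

P(Y = 3 | obs) = 1/2

Enumerate traces; 72 have nonzero weight after conditioning:
  (U=0, X=0, W=0, Z=2, Y=1) weight 2/567
  (U=0, X=0, W=0, Z=3, Y=1) weight 2/567
  (U=0, X=0, W=0, Z=4, Y=1) weight 2/567
  (U=0, X=0, W=1, Z=2, Y=1) weight 1/567
  (U=0, X=0, W=1, Z=3, Y=1) weight 1/567
  (U=0, X=0, W=1, Z=4, Y=1) weight 1/567
  (U=0, X=1, W=0, Z=2, Y=1) weight 1/378
  (U=0, X=1, W=0, Z=3, Y=1) weight 1/378
  (U=1, X=0, W=0, Z=2, Y=3) weight 2/189
  (U=2, X=0, W=0, Z=2, Y=2) weight 1/405
  … 62 more
Group by Y:
  weight(Y=1) = 1/18
  weight(Y=2) = 1/9
  weight(Y=3) = 1/6
Total weight = 1/18 + 1/9 + 1/6 = 1/3
P(Y=1 | obs) = 1/18 / 1/3 = 1/6
P(Y=2 | obs) = 1/9 / 1/3 = 1/3
P(Y=3 | obs) = 1/6 / 1/3 = 1/2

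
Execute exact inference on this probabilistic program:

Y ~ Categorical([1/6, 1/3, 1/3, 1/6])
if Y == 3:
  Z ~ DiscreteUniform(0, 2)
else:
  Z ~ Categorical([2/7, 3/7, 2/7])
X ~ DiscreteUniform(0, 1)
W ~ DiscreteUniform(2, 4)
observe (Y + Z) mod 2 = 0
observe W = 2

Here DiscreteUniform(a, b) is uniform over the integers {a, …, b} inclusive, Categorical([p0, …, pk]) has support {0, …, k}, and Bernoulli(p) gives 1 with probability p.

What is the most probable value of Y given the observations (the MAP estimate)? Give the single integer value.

argmax_v P(Y = v | obs) = 2

Enumerate traces; 12 have nonzero weight after conditioning:
  (Y=0, Z=0, X=0, W=2) weight 1/126
  (Y=0, Z=0, X=1, W=2) weight 1/126
  (Y=0, Z=2, X=0, W=2) weight 1/126
  (Y=0, Z=2, X=1, W=2) weight 1/126
  (Y=1, Z=1, X=0, W=2) weight 1/42
  (Y=1, Z=1, X=1, W=2) weight 1/42
  (Y=2, Z=0, X=0, W=2) weight 1/63
  (Y=2, Z=0, X=1, W=2) weight 1/63
  (Y=3, Z=1, X=0, W=2) weight 1/108
  … 3 more
Group by Y:
  weight(Y=0) = 2/63
  weight(Y=1) = 1/21
  weight(Y=2) = 4/63
  weight(Y=3) = 1/54
Total weight = 2/63 + 1/21 + 4/63 + 1/54 = 61/378
P(Y=0 | obs) = 2/63 / 61/378 = 12/61
P(Y=1 | obs) = 1/21 / 61/378 = 18/61
P(Y=2 | obs) = 4/63 / 61/378 = 24/61
P(Y=3 | obs) = 1/54 / 61/378 = 7/61
argmax = 2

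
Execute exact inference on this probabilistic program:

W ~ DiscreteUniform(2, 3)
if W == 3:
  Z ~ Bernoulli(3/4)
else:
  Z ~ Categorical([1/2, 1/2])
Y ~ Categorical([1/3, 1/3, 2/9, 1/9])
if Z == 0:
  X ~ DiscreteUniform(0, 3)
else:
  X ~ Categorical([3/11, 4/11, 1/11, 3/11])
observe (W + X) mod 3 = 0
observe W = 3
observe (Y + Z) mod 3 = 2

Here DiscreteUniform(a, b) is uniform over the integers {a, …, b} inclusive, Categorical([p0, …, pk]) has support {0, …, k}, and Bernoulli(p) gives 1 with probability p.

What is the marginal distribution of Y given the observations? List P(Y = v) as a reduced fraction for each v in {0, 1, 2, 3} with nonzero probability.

P(Y=1) = 54/65, P(Y=2) = 11/65

Enumerate traces; 4 have nonzero weight after conditioning:
  (W=3, Z=0, Y=2, X=0) weight 1/144
  (W=3, Z=0, Y=2, X=3) weight 1/144
  (W=3, Z=1, Y=1, X=0) weight 3/88
  (W=3, Z=1, Y=1, X=3) weight 3/88
Group by Y:
  weight(Y=1) = 3/44
  weight(Y=2) = 1/72
Total weight = 3/44 + 1/72 = 65/792
P(Y=1 | obs) = 3/44 / 65/792 = 54/65
P(Y=2 | obs) = 1/72 / 65/792 = 11/65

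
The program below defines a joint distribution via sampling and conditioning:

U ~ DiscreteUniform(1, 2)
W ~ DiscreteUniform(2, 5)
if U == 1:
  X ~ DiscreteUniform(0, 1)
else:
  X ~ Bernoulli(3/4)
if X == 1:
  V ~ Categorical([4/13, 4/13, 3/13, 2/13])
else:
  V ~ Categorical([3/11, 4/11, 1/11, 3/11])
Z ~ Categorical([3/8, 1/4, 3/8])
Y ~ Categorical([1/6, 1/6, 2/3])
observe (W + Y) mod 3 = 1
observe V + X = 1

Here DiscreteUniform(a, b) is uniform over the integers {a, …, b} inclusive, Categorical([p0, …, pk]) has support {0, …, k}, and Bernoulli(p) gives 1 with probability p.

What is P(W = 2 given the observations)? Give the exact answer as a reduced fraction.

P(W = 2 | obs) = 2/5

Enumerate traces; 48 have nonzero weight after conditioning:
  (U=1, W=2, X=0, V=1, Z=0, Y=2) weight 1/176
  (U=1, W=2, X=0, V=1, Z=1, Y=2) weight 1/264
  (U=1, W=2, X=0, V=1, Z=2, Y=2) weight 1/176
  (U=1, W=2, X=1, V=0, Z=0, Y=2) weight 1/208
  (U=1, W=2, X=1, V=0, Z=1, Y=2) weight 1/312
  (U=1, W=2, X=1, V=0, Z=2, Y=2) weight 1/208
  (U=1, W=3, X=0, V=1, Z=0, Y=1) weight 1/704
  (U=1, W=3, X=0, V=1, Z=1, Y=1) weight 1/1056
  (U=1, W=4, X=0, V=1, Z=0, Y=0) weight 1/704
  (U=1, W=5, X=0, V=1, Z=0, Y=2) weight 1/176
  … 38 more
Group by W:
  weight(W=2) = 47/858
  weight(W=3) = 47/3432
  weight(W=4) = 47/3432
  weight(W=5) = 47/858
Total weight = 47/858 + 47/3432 + 47/3432 + 47/858 = 235/1716
P(W=2 | obs) = 47/858 / 235/1716 = 2/5
P(W=3 | obs) = 47/3432 / 235/1716 = 1/10
P(W=4 | obs) = 47/3432 / 235/1716 = 1/10
P(W=5 | obs) = 47/858 / 235/1716 = 2/5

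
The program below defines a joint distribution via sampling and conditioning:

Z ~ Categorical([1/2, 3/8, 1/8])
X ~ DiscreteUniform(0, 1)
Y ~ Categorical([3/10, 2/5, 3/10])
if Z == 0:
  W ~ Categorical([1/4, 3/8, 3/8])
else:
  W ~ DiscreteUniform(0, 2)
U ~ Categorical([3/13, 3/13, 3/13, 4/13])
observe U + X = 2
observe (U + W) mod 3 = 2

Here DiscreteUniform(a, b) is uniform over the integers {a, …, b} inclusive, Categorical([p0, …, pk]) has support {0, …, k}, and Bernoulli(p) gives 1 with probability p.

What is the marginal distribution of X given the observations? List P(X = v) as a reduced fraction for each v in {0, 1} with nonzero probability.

Enumerate traces; 18 have nonzero weight after conditioning:
  (Z=0, X=0, Y=0, W=0, U=2) weight 9/2080
  (Z=0, X=0, Y=1, W=0, U=2) weight 3/520
  (Z=0, X=0, Y=2, W=0, U=2) weight 9/2080
  (Z=0, X=1, Y=0, W=1, U=1) weight 27/4160
  (Z=0, X=1, Y=1, W=1, U=1) weight 9/1040
  (Z=0, X=1, Y=2, W=1, U=1) weight 27/4160
  (Z=1, X=0, Y=0, W=0, U=2) weight 9/2080
  (Z=1, X=0, Y=1, W=0, U=2) weight 3/520
  … 10 more
Group by X:
  weight(X=0) = 7/208
  weight(X=1) = 17/416
Total weight = 7/208 + 17/416 = 31/416
P(X=0 | obs) = 7/208 / 31/416 = 14/31
P(X=1 | obs) = 17/416 / 31/416 = 17/31

P(X=0) = 14/31, P(X=1) = 17/31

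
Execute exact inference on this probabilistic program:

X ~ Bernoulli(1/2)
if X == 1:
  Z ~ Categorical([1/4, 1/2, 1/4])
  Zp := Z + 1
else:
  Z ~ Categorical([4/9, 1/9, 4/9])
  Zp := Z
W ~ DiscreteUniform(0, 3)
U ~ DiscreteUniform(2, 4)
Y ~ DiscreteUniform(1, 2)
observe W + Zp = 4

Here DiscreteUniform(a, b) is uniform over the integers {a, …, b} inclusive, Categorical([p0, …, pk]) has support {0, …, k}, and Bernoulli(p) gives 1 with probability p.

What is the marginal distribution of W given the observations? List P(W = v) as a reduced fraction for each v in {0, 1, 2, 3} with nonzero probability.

P(W=1) = 9/56, P(W=2) = 17/28, P(W=3) = 13/56

Enumerate traces; 30 have nonzero weight after conditioning:
  (X=0, Z=1, W=3, U=2, Y=1) weight 1/432
  (X=0, Z=1, W=3, U=2, Y=2) weight 1/432
  (X=0, Z=1, W=3, U=3, Y=1) weight 1/432
  (X=0, Z=1, W=3, U=3, Y=2) weight 1/432
  (X=0, Z=1, W=3, U=4, Y=1) weight 1/432
  (X=0, Z=1, W=3, U=4, Y=2) weight 1/432
  (X=0, Z=2, W=2, U=2, Y=1) weight 1/108
  (X=0, Z=2, W=2, U=2, Y=2) weight 1/108
  (X=1, Z=2, W=1, U=2, Y=1) weight 1/192
  … 21 more
Group by W:
  weight(W=1) = 1/32
  weight(W=2) = 17/144
  weight(W=3) = 13/288
Total weight = 1/32 + 17/144 + 13/288 = 7/36
P(W=1 | obs) = 1/32 / 7/36 = 9/56
P(W=2 | obs) = 17/144 / 7/36 = 17/28
P(W=3 | obs) = 13/288 / 7/36 = 13/56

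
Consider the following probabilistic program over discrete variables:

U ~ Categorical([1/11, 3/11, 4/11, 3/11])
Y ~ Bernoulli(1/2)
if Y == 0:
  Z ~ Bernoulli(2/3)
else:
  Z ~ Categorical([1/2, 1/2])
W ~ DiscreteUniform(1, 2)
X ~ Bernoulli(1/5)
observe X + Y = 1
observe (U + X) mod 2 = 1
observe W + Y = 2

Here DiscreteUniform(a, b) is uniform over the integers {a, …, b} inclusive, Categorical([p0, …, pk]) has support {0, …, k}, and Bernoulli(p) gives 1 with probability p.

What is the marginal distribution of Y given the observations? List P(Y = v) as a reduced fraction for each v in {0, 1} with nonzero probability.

P(Y=0) = 5/29, P(Y=1) = 24/29

Enumerate traces; 8 have nonzero weight after conditioning:
  (U=0, Y=0, Z=0, W=2, X=1) weight 1/660
  (U=0, Y=0, Z=1, W=2, X=1) weight 1/330
  (U=1, Y=1, Z=0, W=1, X=0) weight 3/110
  (U=1, Y=1, Z=1, W=1, X=0) weight 3/110
  (U=2, Y=0, Z=0, W=2, X=1) weight 1/165
  (U=2, Y=0, Z=1, W=2, X=1) weight 2/165
  (U=3, Y=1, Z=0, W=1, X=0) weight 3/110
  (U=3, Y=1, Z=1, W=1, X=0) weight 3/110
Group by Y:
  weight(Y=0) = 1/44
  weight(Y=1) = 6/55
Total weight = 1/44 + 6/55 = 29/220
P(Y=0 | obs) = 1/44 / 29/220 = 5/29
P(Y=1 | obs) = 6/55 / 29/220 = 24/29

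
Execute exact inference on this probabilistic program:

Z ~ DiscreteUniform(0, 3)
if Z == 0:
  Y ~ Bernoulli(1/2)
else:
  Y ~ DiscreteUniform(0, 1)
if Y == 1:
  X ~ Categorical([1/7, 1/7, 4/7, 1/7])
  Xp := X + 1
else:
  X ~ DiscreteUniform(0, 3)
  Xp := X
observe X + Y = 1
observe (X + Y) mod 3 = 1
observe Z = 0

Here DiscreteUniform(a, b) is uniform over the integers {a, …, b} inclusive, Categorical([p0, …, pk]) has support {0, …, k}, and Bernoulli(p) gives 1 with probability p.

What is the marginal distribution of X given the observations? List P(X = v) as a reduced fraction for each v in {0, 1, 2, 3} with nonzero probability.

Enumerate traces; 2 have nonzero weight after conditioning:
  (Z=0, Y=0, X=1) weight 1/32
  (Z=0, Y=1, X=0) weight 1/56
Group by X:
  weight(X=0) = 1/56
  weight(X=1) = 1/32
Total weight = 1/56 + 1/32 = 11/224
P(X=0 | obs) = 1/56 / 11/224 = 4/11
P(X=1 | obs) = 1/32 / 11/224 = 7/11

P(X=0) = 4/11, P(X=1) = 7/11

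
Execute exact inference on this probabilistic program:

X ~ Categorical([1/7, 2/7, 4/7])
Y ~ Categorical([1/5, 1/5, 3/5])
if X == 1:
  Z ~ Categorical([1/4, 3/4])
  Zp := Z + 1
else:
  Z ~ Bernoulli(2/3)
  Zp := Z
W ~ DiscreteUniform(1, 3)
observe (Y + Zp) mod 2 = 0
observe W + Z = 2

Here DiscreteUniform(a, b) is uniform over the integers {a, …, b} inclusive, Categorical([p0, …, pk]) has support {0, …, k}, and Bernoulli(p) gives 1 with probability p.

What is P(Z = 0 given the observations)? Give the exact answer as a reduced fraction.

Enumerate traces; 9 have nonzero weight after conditioning:
  (X=0, Y=0, Z=0, W=2) weight 1/315
  (X=0, Y=1, Z=1, W=1) weight 2/315
  (X=0, Y=2, Z=0, W=2) weight 1/105
  (X=1, Y=0, Z=1, W=1) weight 1/70
  (X=1, Y=1, Z=0, W=2) weight 1/210
  (X=1, Y=2, Z=1, W=1) weight 3/70
  (X=2, Y=0, Z=0, W=2) weight 4/315
  (X=2, Y=1, Z=1, W=1) weight 8/315
  … 1 more
Group by Z:
  weight(Z=0) = 43/630
  weight(Z=1) = 4/45
Total weight = 43/630 + 4/45 = 11/70
P(Z=0 | obs) = 43/630 / 11/70 = 43/99
P(Z=1 | obs) = 4/45 / 11/70 = 56/99

P(Z = 0 | obs) = 43/99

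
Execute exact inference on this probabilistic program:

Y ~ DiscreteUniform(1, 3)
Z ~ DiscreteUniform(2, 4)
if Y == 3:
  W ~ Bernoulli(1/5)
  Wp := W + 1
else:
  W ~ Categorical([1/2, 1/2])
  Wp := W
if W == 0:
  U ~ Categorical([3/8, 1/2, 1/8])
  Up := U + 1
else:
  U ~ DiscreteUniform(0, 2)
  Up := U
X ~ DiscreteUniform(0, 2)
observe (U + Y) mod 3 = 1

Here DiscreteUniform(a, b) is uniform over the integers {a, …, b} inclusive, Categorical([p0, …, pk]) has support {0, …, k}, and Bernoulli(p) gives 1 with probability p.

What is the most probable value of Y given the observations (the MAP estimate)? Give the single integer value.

argmax_v P(Y = v | obs) = 3

Enumerate traces; 54 have nonzero weight after conditioning:
  (Y=1, Z=2, W=0, U=0, X=0) weight 1/144
  (Y=1, Z=2, W=0, U=0, X=1) weight 1/144
  (Y=1, Z=2, W=0, U=0, X=2) weight 1/144
  (Y=1, Z=2, W=1, U=0, X=0) weight 1/162
  (Y=1, Z=2, W=1, U=0, X=1) weight 1/162
  (Y=1, Z=2, W=1, U=0, X=2) weight 1/162
  (Y=1, Z=3, W=0, U=0, X=0) weight 1/144
  (Y=1, Z=3, W=0, U=0, X=1) weight 1/144
  (Y=2, Z=2, W=0, U=2, X=0) weight 1/432
  (Y=3, Z=2, W=0, U=1, X=0) weight 2/135
  … 44 more
Group by Y:
  weight(Y=1) = 17/144
  weight(Y=2) = 11/144
  weight(Y=3) = 7/45
Total weight = 17/144 + 11/144 + 7/45 = 7/20
P(Y=1 | obs) = 17/144 / 7/20 = 85/252
P(Y=2 | obs) = 11/144 / 7/20 = 55/252
P(Y=3 | obs) = 7/45 / 7/20 = 4/9
argmax = 3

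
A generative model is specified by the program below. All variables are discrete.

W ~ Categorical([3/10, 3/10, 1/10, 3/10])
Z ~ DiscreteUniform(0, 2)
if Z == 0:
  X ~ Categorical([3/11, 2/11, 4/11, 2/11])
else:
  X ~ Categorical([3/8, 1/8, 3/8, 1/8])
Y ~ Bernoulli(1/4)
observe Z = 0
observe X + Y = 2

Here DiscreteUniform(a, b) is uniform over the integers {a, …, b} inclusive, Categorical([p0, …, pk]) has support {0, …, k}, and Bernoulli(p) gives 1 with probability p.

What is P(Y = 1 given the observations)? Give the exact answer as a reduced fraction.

P(Y = 1 | obs) = 1/7

Enumerate traces; 8 have nonzero weight after conditioning:
  (W=0, Z=0, X=1, Y=1) weight 1/220
  (W=0, Z=0, X=2, Y=0) weight 3/110
  (W=1, Z=0, X=1, Y=1) weight 1/220
  (W=1, Z=0, X=2, Y=0) weight 3/110
  (W=2, Z=0, X=1, Y=1) weight 1/660
  (W=2, Z=0, X=2, Y=0) weight 1/110
  (W=3, Z=0, X=1, Y=1) weight 1/220
  (W=3, Z=0, X=2, Y=0) weight 3/110
Group by Y:
  weight(Y=0) = 1/11
  weight(Y=1) = 1/66
Total weight = 1/11 + 1/66 = 7/66
P(Y=0 | obs) = 1/11 / 7/66 = 6/7
P(Y=1 | obs) = 1/66 / 7/66 = 1/7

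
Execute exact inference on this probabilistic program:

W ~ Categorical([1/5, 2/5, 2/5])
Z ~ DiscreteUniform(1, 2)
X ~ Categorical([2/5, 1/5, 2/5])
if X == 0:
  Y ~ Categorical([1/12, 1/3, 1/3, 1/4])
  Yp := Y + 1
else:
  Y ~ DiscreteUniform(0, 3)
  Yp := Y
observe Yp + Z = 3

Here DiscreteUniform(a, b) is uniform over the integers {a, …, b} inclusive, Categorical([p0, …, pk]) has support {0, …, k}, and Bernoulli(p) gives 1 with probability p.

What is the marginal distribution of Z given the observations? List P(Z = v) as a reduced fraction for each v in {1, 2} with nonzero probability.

P(Z=1) = 17/28, P(Z=2) = 11/28

Enumerate traces; 18 have nonzero weight after conditioning:
  (W=0, Z=1, X=0, Y=1) weight 1/75
  (W=0, Z=1, X=1, Y=2) weight 1/200
  (W=0, Z=1, X=2, Y=2) weight 1/100
  (W=0, Z=2, X=0, Y=0) weight 1/300
  (W=0, Z=2, X=1, Y=1) weight 1/200
  (W=0, Z=2, X=2, Y=1) weight 1/100
  (W=1, Z=1, X=0, Y=1) weight 2/75
  (W=1, Z=1, X=1, Y=2) weight 1/100
  … 10 more
Group by Z:
  weight(Z=1) = 17/120
  weight(Z=2) = 11/120
Total weight = 17/120 + 11/120 = 7/30
P(Z=1 | obs) = 17/120 / 7/30 = 17/28
P(Z=2 | obs) = 11/120 / 7/30 = 11/28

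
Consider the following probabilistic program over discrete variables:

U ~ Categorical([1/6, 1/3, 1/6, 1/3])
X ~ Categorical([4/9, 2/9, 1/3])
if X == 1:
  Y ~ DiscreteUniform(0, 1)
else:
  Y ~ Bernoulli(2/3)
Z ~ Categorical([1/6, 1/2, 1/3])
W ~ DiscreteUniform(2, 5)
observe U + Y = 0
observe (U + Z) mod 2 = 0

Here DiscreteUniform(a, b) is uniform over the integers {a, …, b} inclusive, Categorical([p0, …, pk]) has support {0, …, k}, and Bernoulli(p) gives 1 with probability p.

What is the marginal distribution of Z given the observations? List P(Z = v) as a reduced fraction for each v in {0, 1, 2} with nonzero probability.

Enumerate traces; 24 have nonzero weight after conditioning:
  (U=0, X=0, Y=0, Z=0, W=2) weight 1/972
  (U=0, X=0, Y=0, Z=0, W=3) weight 1/972
  (U=0, X=0, Y=0, Z=0, W=4) weight 1/972
  (U=0, X=0, Y=0, Z=0, W=5) weight 1/972
  (U=0, X=0, Y=0, Z=2, W=2) weight 1/486
  (U=0, X=0, Y=0, Z=2, W=3) weight 1/486
  (U=0, X=0, Y=0, Z=2, W=4) weight 1/486
  (U=0, X=0, Y=0, Z=2, W=5) weight 1/486
  … 16 more
Group by Z:
  weight(Z=0) = 5/486
  weight(Z=2) = 5/243
Total weight = 5/486 + 5/243 = 5/162
P(Z=0 | obs) = 5/486 / 5/162 = 1/3
P(Z=2 | obs) = 5/243 / 5/162 = 2/3

P(Z=0) = 1/3, P(Z=2) = 2/3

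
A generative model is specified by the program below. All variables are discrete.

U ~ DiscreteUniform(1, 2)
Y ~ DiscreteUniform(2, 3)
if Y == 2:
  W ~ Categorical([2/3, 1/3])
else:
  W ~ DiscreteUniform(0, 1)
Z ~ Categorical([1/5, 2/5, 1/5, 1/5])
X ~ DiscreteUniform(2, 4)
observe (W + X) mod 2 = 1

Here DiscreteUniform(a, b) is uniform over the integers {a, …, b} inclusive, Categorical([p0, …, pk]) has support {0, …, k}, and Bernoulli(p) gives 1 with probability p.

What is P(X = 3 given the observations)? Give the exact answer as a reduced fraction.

P(X = 3 | obs) = 7/17

Enumerate traces; 48 have nonzero weight after conditioning:
  (U=1, Y=2, W=0, Z=0, X=3) weight 1/90
  (U=1, Y=2, W=0, Z=1, X=3) weight 1/45
  (U=1, Y=2, W=0, Z=2, X=3) weight 1/90
  (U=1, Y=2, W=0, Z=3, X=3) weight 1/90
  (U=1, Y=2, W=1, Z=0, X=2) weight 1/180
  (U=1, Y=2, W=1, Z=0, X=4) weight 1/180
  (U=1, Y=2, W=1, Z=1, X=2) weight 1/90
  (U=1, Y=2, W=1, Z=1, X=4) weight 1/90
  … 40 more
Group by X:
  weight(X=2) = 5/36
  weight(X=3) = 7/36
  weight(X=4) = 5/36
Total weight = 5/36 + 7/36 + 5/36 = 17/36
P(X=2 | obs) = 5/36 / 17/36 = 5/17
P(X=3 | obs) = 7/36 / 17/36 = 7/17
P(X=4 | obs) = 5/36 / 17/36 = 5/17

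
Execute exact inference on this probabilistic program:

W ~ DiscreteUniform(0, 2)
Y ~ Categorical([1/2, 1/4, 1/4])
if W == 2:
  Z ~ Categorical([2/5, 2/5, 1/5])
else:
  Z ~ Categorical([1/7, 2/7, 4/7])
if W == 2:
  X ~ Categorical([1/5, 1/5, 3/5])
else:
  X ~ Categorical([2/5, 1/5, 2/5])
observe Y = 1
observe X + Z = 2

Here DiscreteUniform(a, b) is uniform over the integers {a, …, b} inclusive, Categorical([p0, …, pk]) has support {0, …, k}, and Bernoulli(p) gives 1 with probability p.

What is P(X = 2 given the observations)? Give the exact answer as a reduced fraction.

P(X = 2 | obs) = 62/183

Enumerate traces; 9 have nonzero weight after conditioning:
  (W=0, Y=1, Z=0, X=2) weight 1/210
  (W=0, Y=1, Z=1, X=1) weight 1/210
  (W=0, Y=1, Z=2, X=0) weight 2/105
  (W=1, Y=1, Z=0, X=2) weight 1/210
  (W=1, Y=1, Z=1, X=1) weight 1/210
  (W=1, Y=1, Z=2, X=0) weight 2/105
  (W=2, Y=1, Z=0, X=2) weight 1/50
  (W=2, Y=1, Z=1, X=1) weight 1/150
  … 1 more
Group by X:
  weight(X=0) = 29/700
  weight(X=1) = 17/1050
  weight(X=2) = 31/1050
Total weight = 29/700 + 17/1050 + 31/1050 = 61/700
P(X=0 | obs) = 29/700 / 61/700 = 29/61
P(X=1 | obs) = 17/1050 / 61/700 = 34/183
P(X=2 | obs) = 31/1050 / 61/700 = 62/183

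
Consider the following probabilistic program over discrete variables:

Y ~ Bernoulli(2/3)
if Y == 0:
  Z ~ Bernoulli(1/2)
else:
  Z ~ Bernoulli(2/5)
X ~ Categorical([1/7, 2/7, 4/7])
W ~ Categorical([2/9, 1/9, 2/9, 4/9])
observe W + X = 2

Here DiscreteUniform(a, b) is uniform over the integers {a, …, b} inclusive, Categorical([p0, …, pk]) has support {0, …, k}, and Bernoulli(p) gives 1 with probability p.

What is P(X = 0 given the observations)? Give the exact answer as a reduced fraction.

P(X = 0 | obs) = 1/6

Enumerate traces; 12 have nonzero weight after conditioning:
  (Y=0, Z=0, X=0, W=2) weight 1/189
  (Y=0, Z=0, X=1, W=1) weight 1/189
  (Y=0, Z=0, X=2, W=0) weight 4/189
  (Y=0, Z=1, X=0, W=2) weight 1/189
  (Y=0, Z=1, X=1, W=1) weight 1/189
  (Y=0, Z=1, X=2, W=0) weight 4/189
  (Y=1, Z=0, X=0, W=2) weight 4/315
  (Y=1, Z=0, X=1, W=1) weight 4/315
  … 4 more
Group by X:
  weight(X=0) = 2/63
  weight(X=1) = 2/63
  weight(X=2) = 8/63
Total weight = 2/63 + 2/63 + 8/63 = 4/21
P(X=0 | obs) = 2/63 / 4/21 = 1/6
P(X=1 | obs) = 2/63 / 4/21 = 1/6
P(X=2 | obs) = 8/63 / 4/21 = 2/3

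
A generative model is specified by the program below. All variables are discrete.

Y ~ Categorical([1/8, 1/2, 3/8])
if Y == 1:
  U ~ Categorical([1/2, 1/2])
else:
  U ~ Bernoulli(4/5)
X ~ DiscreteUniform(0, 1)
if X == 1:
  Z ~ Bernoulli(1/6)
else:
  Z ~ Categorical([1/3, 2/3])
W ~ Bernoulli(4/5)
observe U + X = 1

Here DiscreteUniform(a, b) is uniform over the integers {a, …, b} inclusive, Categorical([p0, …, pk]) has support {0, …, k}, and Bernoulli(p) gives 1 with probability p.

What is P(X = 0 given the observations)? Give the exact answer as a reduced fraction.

P(X = 0 | obs) = 13/20

Enumerate traces; 24 have nonzero weight after conditioning:
  (Y=0, U=0, X=1, Z=0, W=0) weight 1/480
  (Y=0, U=0, X=1, Z=0, W=1) weight 1/120
  (Y=0, U=0, X=1, Z=1, W=0) weight 1/2400
  (Y=0, U=0, X=1, Z=1, W=1) weight 1/600
  (Y=0, U=1, X=0, Z=0, W=0) weight 1/300
  (Y=0, U=1, X=0, Z=0, W=1) weight 1/75
  (Y=0, U=1, X=0, Z=1, W=0) weight 1/150
  (Y=0, U=1, X=0, Z=1, W=1) weight 2/75
  … 16 more
Group by X:
  weight(X=0) = 13/40
  weight(X=1) = 7/40
Total weight = 13/40 + 7/40 = 1/2
P(X=0 | obs) = 13/40 / 1/2 = 13/20
P(X=1 | obs) = 7/40 / 1/2 = 7/20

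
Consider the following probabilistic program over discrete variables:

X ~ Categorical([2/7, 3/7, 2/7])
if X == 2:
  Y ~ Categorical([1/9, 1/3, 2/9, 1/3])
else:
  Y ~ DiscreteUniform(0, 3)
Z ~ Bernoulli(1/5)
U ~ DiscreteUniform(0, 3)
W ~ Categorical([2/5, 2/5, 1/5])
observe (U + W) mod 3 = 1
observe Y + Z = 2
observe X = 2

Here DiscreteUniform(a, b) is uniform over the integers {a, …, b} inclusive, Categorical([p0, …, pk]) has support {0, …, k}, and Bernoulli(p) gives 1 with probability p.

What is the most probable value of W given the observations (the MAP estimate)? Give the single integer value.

argmax_v P(W = v | obs) = 1

Enumerate traces; 8 have nonzero weight after conditioning:
  (X=2, Y=1, Z=1, U=0, W=1) weight 1/525
  (X=2, Y=1, Z=1, U=1, W=0) weight 1/525
  (X=2, Y=1, Z=1, U=2, W=2) weight 1/1050
  (X=2, Y=1, Z=1, U=3, W=1) weight 1/525
  (X=2, Y=2, Z=0, U=0, W=1) weight 8/1575
  (X=2, Y=2, Z=0, U=1, W=0) weight 8/1575
  (X=2, Y=2, Z=0, U=2, W=2) weight 4/1575
  (X=2, Y=2, Z=0, U=3, W=1) weight 8/1575
Group by W:
  weight(W=0) = 11/1575
  weight(W=1) = 22/1575
  weight(W=2) = 11/3150
Total weight = 11/1575 + 22/1575 + 11/3150 = 11/450
P(W=0 | obs) = 11/1575 / 11/450 = 2/7
P(W=1 | obs) = 22/1575 / 11/450 = 4/7
P(W=2 | obs) = 11/3150 / 11/450 = 1/7
argmax = 1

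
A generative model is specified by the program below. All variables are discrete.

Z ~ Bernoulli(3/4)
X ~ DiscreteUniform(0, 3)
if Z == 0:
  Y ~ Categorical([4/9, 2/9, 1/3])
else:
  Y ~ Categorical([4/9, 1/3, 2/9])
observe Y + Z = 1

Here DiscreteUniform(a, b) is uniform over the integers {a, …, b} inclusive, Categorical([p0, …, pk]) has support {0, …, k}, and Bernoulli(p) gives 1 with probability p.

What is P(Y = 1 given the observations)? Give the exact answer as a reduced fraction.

P(Y = 1 | obs) = 1/7

Enumerate traces; 8 have nonzero weight after conditioning:
  (Z=0, X=0, Y=1) weight 1/72
  (Z=0, X=1, Y=1) weight 1/72
  (Z=0, X=2, Y=1) weight 1/72
  (Z=0, X=3, Y=1) weight 1/72
  (Z=1, X=0, Y=0) weight 1/12
  (Z=1, X=1, Y=0) weight 1/12
  (Z=1, X=2, Y=0) weight 1/12
  (Z=1, X=3, Y=0) weight 1/12
Group by Y:
  weight(Y=0) = 1/3
  weight(Y=1) = 1/18
Total weight = 1/3 + 1/18 = 7/18
P(Y=0 | obs) = 1/3 / 7/18 = 6/7
P(Y=1 | obs) = 1/18 / 7/18 = 1/7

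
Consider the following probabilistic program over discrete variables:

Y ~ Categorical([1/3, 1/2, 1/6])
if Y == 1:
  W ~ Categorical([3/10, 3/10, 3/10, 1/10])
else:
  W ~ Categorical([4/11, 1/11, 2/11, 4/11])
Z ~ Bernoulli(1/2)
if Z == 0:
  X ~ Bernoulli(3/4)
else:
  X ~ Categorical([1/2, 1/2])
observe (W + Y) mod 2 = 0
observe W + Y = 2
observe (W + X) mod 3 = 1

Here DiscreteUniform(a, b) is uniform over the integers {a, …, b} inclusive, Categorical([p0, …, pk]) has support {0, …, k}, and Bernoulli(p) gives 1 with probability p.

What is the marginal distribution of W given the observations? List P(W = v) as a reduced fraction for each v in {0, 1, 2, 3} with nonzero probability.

P(W=0) = 200/497, P(W=1) = 297/497

Enumerate traces; 4 have nonzero weight after conditioning:
  (Y=1, W=1, Z=0, X=0) weight 3/160
  (Y=1, W=1, Z=1, X=0) weight 3/80
  (Y=2, W=0, Z=0, X=1) weight 1/44
  (Y=2, W=0, Z=1, X=1) weight 1/66
Group by W:
  weight(W=0) = 5/132
  weight(W=1) = 9/160
Total weight = 5/132 + 9/160 = 497/5280
P(W=0 | obs) = 5/132 / 497/5280 = 200/497
P(W=1 | obs) = 9/160 / 497/5280 = 297/497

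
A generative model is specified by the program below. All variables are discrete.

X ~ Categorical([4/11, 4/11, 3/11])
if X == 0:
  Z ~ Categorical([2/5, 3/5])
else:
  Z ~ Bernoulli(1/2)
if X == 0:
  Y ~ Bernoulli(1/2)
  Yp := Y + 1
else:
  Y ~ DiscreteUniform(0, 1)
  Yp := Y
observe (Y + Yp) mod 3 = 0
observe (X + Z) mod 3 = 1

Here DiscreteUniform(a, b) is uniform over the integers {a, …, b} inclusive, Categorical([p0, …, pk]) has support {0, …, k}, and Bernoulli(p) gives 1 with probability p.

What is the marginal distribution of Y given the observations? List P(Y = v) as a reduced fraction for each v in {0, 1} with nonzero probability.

P(Y=0) = 5/11, P(Y=1) = 6/11

Enumerate traces; 2 have nonzero weight after conditioning:
  (X=0, Z=1, Y=1) weight 6/55
  (X=1, Z=0, Y=0) weight 1/11
Group by Y:
  weight(Y=0) = 1/11
  weight(Y=1) = 6/55
Total weight = 1/11 + 6/55 = 1/5
P(Y=0 | obs) = 1/11 / 1/5 = 5/11
P(Y=1 | obs) = 6/55 / 1/5 = 6/11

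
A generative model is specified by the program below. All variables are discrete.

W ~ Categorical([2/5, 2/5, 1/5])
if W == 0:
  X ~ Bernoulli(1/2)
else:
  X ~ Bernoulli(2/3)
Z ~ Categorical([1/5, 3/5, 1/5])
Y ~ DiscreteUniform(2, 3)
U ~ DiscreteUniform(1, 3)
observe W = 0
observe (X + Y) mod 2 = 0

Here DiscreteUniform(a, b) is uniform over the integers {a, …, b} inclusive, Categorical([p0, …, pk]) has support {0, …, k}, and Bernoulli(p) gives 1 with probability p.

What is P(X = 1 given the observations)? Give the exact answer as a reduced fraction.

P(X = 1 | obs) = 1/2

Enumerate traces; 18 have nonzero weight after conditioning:
  (W=0, X=0, Z=0, Y=2, U=1) weight 1/150
  (W=0, X=0, Z=0, Y=2, U=2) weight 1/150
  (W=0, X=0, Z=0, Y=2, U=3) weight 1/150
  (W=0, X=0, Z=1, Y=2, U=1) weight 1/50
  (W=0, X=0, Z=1, Y=2, U=2) weight 1/50
  (W=0, X=0, Z=1, Y=2, U=3) weight 1/50
  (W=0, X=0, Z=2, Y=2, U=1) weight 1/150
  (W=0, X=0, Z=2, Y=2, U=2) weight 1/150
  (W=0, X=1, Z=0, Y=3, U=1) weight 1/150
  … 9 more
Group by X:
  weight(X=0) = 1/10
  weight(X=1) = 1/10
Total weight = 1/10 + 1/10 = 1/5
P(X=0 | obs) = 1/10 / 1/5 = 1/2
P(X=1 | obs) = 1/10 / 1/5 = 1/2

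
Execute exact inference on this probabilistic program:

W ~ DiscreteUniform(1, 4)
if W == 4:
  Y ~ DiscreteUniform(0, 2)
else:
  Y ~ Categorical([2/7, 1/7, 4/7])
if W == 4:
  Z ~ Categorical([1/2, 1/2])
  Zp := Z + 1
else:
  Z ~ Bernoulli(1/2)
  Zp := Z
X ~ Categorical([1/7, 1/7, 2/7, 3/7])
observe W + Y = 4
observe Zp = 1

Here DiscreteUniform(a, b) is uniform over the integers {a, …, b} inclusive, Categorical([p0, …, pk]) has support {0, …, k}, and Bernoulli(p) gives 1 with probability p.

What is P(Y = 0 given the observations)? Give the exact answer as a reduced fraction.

Enumerate traces; 12 have nonzero weight after conditioning:
  (W=2, Y=2, Z=1, X=0) weight 1/98
  (W=2, Y=2, Z=1, X=1) weight 1/98
  (W=2, Y=2, Z=1, X=2) weight 1/49
  (W=2, Y=2, Z=1, X=3) weight 3/98
  (W=3, Y=1, Z=1, X=0) weight 1/392
  (W=3, Y=1, Z=1, X=1) weight 1/392
  (W=3, Y=1, Z=1, X=2) weight 1/196
  (W=3, Y=1, Z=1, X=3) weight 3/392
  (W=4, Y=0, Z=0, X=0) weight 1/168
  … 3 more
Group by Y:
  weight(Y=0) = 1/24
  weight(Y=1) = 1/56
  weight(Y=2) = 1/14
Total weight = 1/24 + 1/56 + 1/14 = 11/84
P(Y=0 | obs) = 1/24 / 11/84 = 7/22
P(Y=1 | obs) = 1/56 / 11/84 = 3/22
P(Y=2 | obs) = 1/14 / 11/84 = 6/11

P(Y = 0 | obs) = 7/22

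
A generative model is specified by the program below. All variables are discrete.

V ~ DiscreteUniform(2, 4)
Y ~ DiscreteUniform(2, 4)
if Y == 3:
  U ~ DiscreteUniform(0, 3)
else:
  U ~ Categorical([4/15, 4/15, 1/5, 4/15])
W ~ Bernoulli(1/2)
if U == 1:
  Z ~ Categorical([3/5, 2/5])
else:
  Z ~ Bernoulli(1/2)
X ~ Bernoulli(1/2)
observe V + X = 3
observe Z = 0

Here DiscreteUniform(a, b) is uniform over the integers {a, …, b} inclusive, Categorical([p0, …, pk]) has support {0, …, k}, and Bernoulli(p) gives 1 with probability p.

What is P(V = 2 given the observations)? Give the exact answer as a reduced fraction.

Enumerate traces; 48 have nonzero weight after conditioning:
  (V=2, Y=2, U=0, W=0, Z=0, X=1) weight 1/270
  (V=2, Y=2, U=0, W=1, Z=0, X=1) weight 1/270
  (V=2, Y=2, U=1, W=0, Z=0, X=1) weight 1/225
  (V=2, Y=2, U=1, W=1, Z=0, X=1) weight 1/225
  (V=2, Y=2, U=2, W=0, Z=0, X=1) weight 1/360
  (V=2, Y=2, U=2, W=1, Z=0, X=1) weight 1/360
  (V=2, Y=2, U=3, W=0, Z=0, X=1) weight 1/270
  (V=2, Y=2, U=3, W=1, Z=0, X=1) weight 1/270
  (V=3, Y=2, U=0, W=0, Z=0, X=0) weight 1/270
  … 39 more
Group by V:
  weight(V=2) = 947/10800
  weight(V=3) = 947/10800
Total weight = 947/10800 + 947/10800 = 947/5400
P(V=2 | obs) = 947/10800 / 947/5400 = 1/2
P(V=3 | obs) = 947/10800 / 947/5400 = 1/2

P(V = 2 | obs) = 1/2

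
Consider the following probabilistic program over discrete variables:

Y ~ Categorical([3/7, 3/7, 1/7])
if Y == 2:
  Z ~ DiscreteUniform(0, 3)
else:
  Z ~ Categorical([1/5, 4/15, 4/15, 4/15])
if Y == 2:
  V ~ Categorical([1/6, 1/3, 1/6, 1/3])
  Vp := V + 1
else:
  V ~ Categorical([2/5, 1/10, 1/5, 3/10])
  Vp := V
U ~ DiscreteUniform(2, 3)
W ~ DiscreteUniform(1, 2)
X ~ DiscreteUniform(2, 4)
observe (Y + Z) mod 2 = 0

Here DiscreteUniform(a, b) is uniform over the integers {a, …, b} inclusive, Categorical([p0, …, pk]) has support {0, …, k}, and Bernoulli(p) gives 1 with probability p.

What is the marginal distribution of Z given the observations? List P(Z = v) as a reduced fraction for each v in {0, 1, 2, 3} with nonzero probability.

P(Z=0) = 17/70, P(Z=1) = 8/35, P(Z=2) = 3/10, P(Z=3) = 8/35

Enumerate traces; 288 have nonzero weight after conditioning:
  (Y=0, Z=0, V=0, U=2, W=1, X=2) weight 1/350
  (Y=0, Z=0, V=0, U=2, W=1, X=3) weight 1/350
  (Y=0, Z=0, V=0, U=2, W=1, X=4) weight 1/350
  (Y=0, Z=0, V=0, U=2, W=2, X=2) weight 1/350
  (Y=0, Z=0, V=0, U=2, W=2, X=3) weight 1/350
  (Y=0, Z=0, V=0, U=2, W=2, X=4) weight 1/350
  (Y=0, Z=0, V=0, U=3, W=1, X=2) weight 1/350
  (Y=0, Z=0, V=0, U=3, W=1, X=3) weight 1/350
  (Y=0, Z=2, V=0, U=2, W=1, X=2) weight 2/525
  (Y=1, Z=1, V=0, U=2, W=1, X=2) weight 2/525
  … 278 more
Group by Z:
  weight(Z=0) = 17/140
  weight(Z=1) = 4/35
  weight(Z=2) = 3/20
  weight(Z=3) = 4/35
Total weight = 17/140 + 4/35 + 3/20 + 4/35 = 1/2
P(Z=0 | obs) = 17/140 / 1/2 = 17/70
P(Z=1 | obs) = 4/35 / 1/2 = 8/35
P(Z=2 | obs) = 3/20 / 1/2 = 3/10
P(Z=3 | obs) = 4/35 / 1/2 = 8/35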